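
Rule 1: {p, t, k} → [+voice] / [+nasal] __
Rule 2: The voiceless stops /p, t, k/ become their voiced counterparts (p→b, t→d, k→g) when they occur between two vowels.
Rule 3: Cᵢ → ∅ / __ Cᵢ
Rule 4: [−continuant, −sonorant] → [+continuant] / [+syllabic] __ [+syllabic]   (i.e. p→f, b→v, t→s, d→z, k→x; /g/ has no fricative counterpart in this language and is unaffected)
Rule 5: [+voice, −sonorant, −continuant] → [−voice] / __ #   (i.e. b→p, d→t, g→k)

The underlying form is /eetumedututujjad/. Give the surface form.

Rule 1 (post-nasal voicing): no segment meets the environment; /eetumedututujjad/ is unchanged.
Rule 2 (intervocalic voicing): /t/ is a voiceless stop between vowels /e/ and /u/, so it voices to [d]. /t/ is a voiceless stop between vowels /u/ and /u/, so it voices to [d]. /t/ is a voiceless stop between vowels /u/ and /u/, so it voices to [d]. /eetumedututujjad/ → eedumedududujjad.
Rule 3 (degemination): /jj/ is a geminate; the first /j/ deletes. /eedumedududujjad/ → eedumedududujad.
Rule 4 (intervocalic spirantization): /d/ is a stop between vowels /e/ and /u/, so it spirantizes to the fricative [z]. /d/ is a stop between vowels /e/ and /u/, so it spirantizes to the fricative [z]. /d/ is a stop between vowels /u/ and /u/, so it spirantizes to the fricative [z]. /d/ is a stop between vowels /u/ and /u/, so it spirantizes to the fricative [z]. /eedumedududujad/ → eezumezuzuzujad.
Rule 5 (final devoicing): /d/ is a voiced stop in word-final position, so it devoices to [t]. /eezumezuzuzujad/ → eezumezuzuzujat.

eezumezuzuzujat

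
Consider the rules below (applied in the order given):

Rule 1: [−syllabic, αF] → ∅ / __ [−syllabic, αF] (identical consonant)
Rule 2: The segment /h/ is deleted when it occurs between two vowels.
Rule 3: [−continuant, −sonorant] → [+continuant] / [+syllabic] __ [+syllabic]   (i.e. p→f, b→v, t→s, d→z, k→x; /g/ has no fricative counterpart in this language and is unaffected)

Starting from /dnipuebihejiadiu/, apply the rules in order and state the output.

dnifueviejiaziu

Rule 1 (degemination): no segment meets the environment; /dnipuebihejiadiu/ is unchanged.
Rule 2 (intervocalic h-deletion): /h/ occurs between vowels /i/ and /e/, so it deletes. /dnipuebihejiadiu/ → dnipuebiejiadiu.
Rule 3 (intervocalic spirantization): /p/ is a stop between vowels /i/ and /u/, so it spirantizes to the fricative [f]. /b/ is a stop between vowels /e/ and /i/, so it spirantizes to the fricative [v]. /d/ is a stop between vowels /a/ and /i/, so it spirantizes to the fricative [z]. /dnipuebiejiadiu/ → dnifueviejiaziu.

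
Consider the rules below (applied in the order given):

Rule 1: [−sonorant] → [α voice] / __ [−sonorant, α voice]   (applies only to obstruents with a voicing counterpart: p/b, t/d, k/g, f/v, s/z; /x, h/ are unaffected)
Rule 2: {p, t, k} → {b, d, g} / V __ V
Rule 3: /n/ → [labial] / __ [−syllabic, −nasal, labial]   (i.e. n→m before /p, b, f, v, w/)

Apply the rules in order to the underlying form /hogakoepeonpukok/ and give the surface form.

hogagoebeompugok

Rule 1 (regressive voicing assimilation): no segment meets the environment; /hogakoepeonpukok/ is unchanged.
Rule 2 (intervocalic voicing): /k/ is a voiceless stop between vowels /a/ and /o/, so it voices to [g]. /p/ is a voiceless stop between vowels /e/ and /e/, so it voices to [b]. /k/ is a voiceless stop between vowels /u/ and /o/, so it voices to [g]. /hogakoepeonpukok/ → hogagoebeonpugok.
Rule 3 (nasal place assimilation): /n/ precedes the labial consonant /p/, so it assimilates in place to [m]. /hogagoebeonpugok/ → hogagoebeompugok.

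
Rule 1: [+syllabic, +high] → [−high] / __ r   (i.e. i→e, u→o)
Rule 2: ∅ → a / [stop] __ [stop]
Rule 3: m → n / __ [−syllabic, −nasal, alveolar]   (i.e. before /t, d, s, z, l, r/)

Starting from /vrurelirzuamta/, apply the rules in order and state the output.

Rule 1 (pre-rhotic lowering): /u/ is a high vowel immediately before /r/, so it lowers to [o]. /i/ is a high vowel immediately before /r/, so it lowers to [e]. /vrurelirzuamta/ → vrorelerzuamta.
Rule 2 (stop-cluster a-epenthesis): no segment meets the environment; /vrorelerzuamta/ is unchanged.
Rule 3 (nasal place assimilation): /m/ precedes the alveolar consonant /t/, so it assimilates in place to [n]. /vrorelerzuamta/ → vrorelerzuanta.

vrorelerzuanta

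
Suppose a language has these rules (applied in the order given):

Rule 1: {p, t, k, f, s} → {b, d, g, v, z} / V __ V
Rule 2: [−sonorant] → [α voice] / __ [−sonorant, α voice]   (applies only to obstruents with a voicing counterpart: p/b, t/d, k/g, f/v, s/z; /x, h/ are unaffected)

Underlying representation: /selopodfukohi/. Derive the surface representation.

Rule 1 (intervocalic voicing): /p/ is a voiceless obstruent between vowels /o/ and /o/, so it voices to [b]. /k/ is a voiceless obstruent between vowels /u/ and /o/, so it voices to [g]. /selopodfukohi/ → selobodfugohi.
Rule 2 (regressive voicing assimilation): /d/ precedes the voiceless obstruent /f/, so it devoices to [t] by assimilation. /selobodfugohi/ → selobotfugohi.

selobotfugohi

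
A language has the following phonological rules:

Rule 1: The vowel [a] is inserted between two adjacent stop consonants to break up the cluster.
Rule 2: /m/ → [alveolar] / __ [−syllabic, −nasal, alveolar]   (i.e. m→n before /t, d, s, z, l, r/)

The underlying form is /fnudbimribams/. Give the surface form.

Rule 1 (stop-cluster a-epenthesis): /d/ and /b/ form a stop–stop cluster, so [a] is inserted between them. /fnudbimribams/ → fnudabimribams.
Rule 2 (nasal place assimilation): /m/ precedes the alveolar consonant /r/, so it assimilates in place to [n]. /m/ precedes the alveolar consonant /s/, so it assimilates in place to [n]. /fnudabimribams/ → fnudabinribans.

fnudabinribans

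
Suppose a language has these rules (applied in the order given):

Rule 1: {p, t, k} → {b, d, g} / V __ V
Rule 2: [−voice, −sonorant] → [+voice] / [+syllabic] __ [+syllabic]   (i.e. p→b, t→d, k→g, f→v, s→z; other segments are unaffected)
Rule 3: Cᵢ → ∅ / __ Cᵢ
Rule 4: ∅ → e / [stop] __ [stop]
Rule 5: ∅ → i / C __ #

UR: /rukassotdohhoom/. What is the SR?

Rule 1 (intervocalic voicing): /k/ is a voiceless stop between vowels /u/ and /a/, so it voices to [g]. /rukassotdohhoom/ → rugassotdohhoom.
Rule 2 (intervocalic voicing): no segment meets the environment; /rugassotdohhoom/ is unchanged.
Rule 3 (degemination): /ss/ is a geminate; the first /s/ deletes. /hh/ is a geminate; the first /h/ deletes. /rugassotdohhoom/ → rugasotdohoom.
Rule 4 (stop-cluster e-epenthesis): /t/ and /d/ form a stop–stop cluster, so [e] is inserted between them. /rugasotdohoom/ → rugasotedohoom.
Rule 5 (final i-epenthesis): the form ends in the consonant /m/, so [i] is inserted word-finally. /rugasotedohoom/ → rugasotedohoomi.

rugasotedohoomi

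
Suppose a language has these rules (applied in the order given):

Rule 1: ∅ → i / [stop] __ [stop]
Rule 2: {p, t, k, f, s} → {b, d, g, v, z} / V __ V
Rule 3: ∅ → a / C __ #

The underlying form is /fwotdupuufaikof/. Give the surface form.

Rule 1 (stop-cluster i-epenthesis): /t/ and /d/ form a stop–stop cluster, so [i] is inserted between them. /fwotdupuufaikof/ → fwotidupuufaikof.
Rule 2 (intervocalic voicing): /t/ is a voiceless obstruent between vowels /o/ and /i/, so it voices to [d]. /p/ is a voiceless obstruent between vowels /u/ and /u/, so it voices to [b]. /f/ is a voiceless obstruent between vowels /u/ and /a/, so it voices to [v]. /k/ is a voiceless obstruent between vowels /i/ and /o/, so it voices to [g]. /fwotidupuufaikof/ → fwodidubuuvaigof.
Rule 3 (final a-epenthesis): the form ends in the consonant /f/, so [a] is inserted word-finally. /fwodidubuuvaigof/ → fwodidubuuvaigofa.

fwodidubuuvaigofa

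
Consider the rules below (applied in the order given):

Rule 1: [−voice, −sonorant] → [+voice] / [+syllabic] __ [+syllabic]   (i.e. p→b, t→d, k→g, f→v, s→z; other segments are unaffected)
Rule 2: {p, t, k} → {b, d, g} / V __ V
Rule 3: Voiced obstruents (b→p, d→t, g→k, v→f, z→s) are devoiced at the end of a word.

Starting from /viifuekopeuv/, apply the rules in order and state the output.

viivuegobeuf

Rule 1 (intervocalic voicing): /f/ is a voiceless obstruent between vowels /i/ and /u/, so it voices to [v]. /k/ is a voiceless obstruent between vowels /e/ and /o/, so it voices to [g]. /p/ is a voiceless obstruent between vowels /o/ and /e/, so it voices to [b]. /viifuekopeuv/ → viivuegobeuv.
Rule 2 (intervocalic voicing): no segment meets the environment; /viivuegobeuv/ is unchanged.
Rule 3 (final devoicing): /v/ is a voiced obstruent in word-final position, so it devoices to [f]. /viivuegobeuv/ → viivuegobeuf.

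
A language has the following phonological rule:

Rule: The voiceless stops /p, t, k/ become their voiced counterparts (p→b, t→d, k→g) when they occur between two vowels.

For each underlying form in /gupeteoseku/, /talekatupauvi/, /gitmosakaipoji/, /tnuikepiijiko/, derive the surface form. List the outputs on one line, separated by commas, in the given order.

/gupeteoseku/: /p/ is a voiceless stop between vowels /u/ and /e/, so it voices to [b]. /t/ is a voiceless stop between vowels /e/ and /e/, so it voices to [d]. /k/ is a voiceless stop between vowels /e/ and /u/, so it voices to [g]. → [gubedeosegu].
/talekatupauvi/: /k/ is a voiceless stop between vowels /e/ and /a/, so it voices to [g]. /t/ is a voiceless stop between vowels /a/ and /u/, so it voices to [d]. /p/ is a voiceless stop between vowels /u/ and /a/, so it voices to [b]. → [talegadubauvi].
/gitmosakaipoji/: /k/ is a voiceless stop between vowels /a/ and /a/, so it voices to [g]. /p/ is a voiceless stop between vowels /i/ and /o/, so it voices to [b]. → [gitmosagaiboji].
/tnuikepiijiko/: /k/ is a voiceless stop between vowels /i/ and /e/, so it voices to [g]. /p/ is a voiceless stop between vowels /e/ and /i/, so it voices to [b]. /k/ is a voiceless stop between vowels /i/ and /o/, so it voices to [g]. → [tnuigebiijigo].

gubedeosegu, talegadubauvi, gitmosagaiboji, tnuigebiijigo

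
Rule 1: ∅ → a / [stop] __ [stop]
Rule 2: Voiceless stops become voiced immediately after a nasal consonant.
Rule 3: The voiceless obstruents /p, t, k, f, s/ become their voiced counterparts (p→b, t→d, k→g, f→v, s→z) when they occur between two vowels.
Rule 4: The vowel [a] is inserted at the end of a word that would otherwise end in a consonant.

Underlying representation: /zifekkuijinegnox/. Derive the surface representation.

Rule 1 (stop-cluster a-epenthesis): /k/ and /k/ form a stop–stop cluster, so [a] is inserted between them. /zifekkuijinegnox/ → zifekakuijinegnox.
Rule 2 (post-nasal voicing): no segment meets the environment; /zifekakuijinegnox/ is unchanged.
Rule 3 (intervocalic voicing): /f/ is a voiceless obstruent between vowels /i/ and /e/, so it voices to [v]. /k/ is a voiceless obstruent between vowels /e/ and /a/, so it voices to [g]. /k/ is a voiceless obstruent between vowels /a/ and /u/, so it voices to [g]. /zifekakuijinegnox/ → zivegaguijinegnox.
Rule 4 (final a-epenthesis): the form ends in the consonant /x/, so [a] is inserted word-finally. /zivegaguijinegnox/ → zivegaguijinegnoxa.

zivegaguijinegnoxa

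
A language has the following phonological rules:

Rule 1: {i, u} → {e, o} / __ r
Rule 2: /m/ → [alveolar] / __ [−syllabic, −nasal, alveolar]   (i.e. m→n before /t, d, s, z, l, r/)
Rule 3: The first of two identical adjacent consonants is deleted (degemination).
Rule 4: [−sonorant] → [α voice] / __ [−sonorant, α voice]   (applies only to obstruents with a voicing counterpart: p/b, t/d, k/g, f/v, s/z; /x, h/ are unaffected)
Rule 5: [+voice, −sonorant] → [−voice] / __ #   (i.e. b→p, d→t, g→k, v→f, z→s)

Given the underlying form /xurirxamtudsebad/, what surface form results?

Rule 1 (pre-rhotic lowering): /u/ is a high vowel immediately before /r/, so it lowers to [o]. /i/ is a high vowel immediately before /r/, so it lowers to [e]. /xurirxamtudsebad/ → xorerxamtudsebad.
Rule 2 (nasal place assimilation): /m/ precedes the alveolar consonant /t/, so it assimilates in place to [n]. /xorerxamtudsebad/ → xorerxantudsebad.
Rule 3 (degemination): no segment meets the environment; /xorerxantudsebad/ is unchanged.
Rule 4 (regressive voicing assimilation): /d/ precedes the voiceless obstruent /s/, so it devoices to [t] by assimilation. /xorerxantudsebad/ → xorerxantutsebad.
Rule 5 (final devoicing): /d/ is a voiced obstruent in word-final position, so it devoices to [t]. /xorerxantutsebad/ → xorerxantutsebat.

xorerxantutsebat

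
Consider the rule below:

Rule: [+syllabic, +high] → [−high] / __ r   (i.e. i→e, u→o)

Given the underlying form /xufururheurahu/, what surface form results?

Scanning /xufururheurahu/: /u/ at position 2 is not in the conditioning environment; /u/ is a high vowel immediately before /r/, so it lowers to [o]; /u/ is a high vowel immediately before /r/, so it lowers to [o]; /u/ is a high vowel immediately before /r/, so it lowers to [o]; /u/ at position 14 is not in the conditioning environment.
Result: [xufororheorahu].

xufororheorahu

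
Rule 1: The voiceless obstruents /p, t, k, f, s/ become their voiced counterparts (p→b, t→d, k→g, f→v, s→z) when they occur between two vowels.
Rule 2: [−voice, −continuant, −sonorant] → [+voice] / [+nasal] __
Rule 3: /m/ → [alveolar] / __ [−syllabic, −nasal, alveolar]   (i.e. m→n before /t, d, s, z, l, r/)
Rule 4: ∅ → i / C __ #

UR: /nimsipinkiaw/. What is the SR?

ninsibingiawi

Rule 1 (intervocalic voicing): /p/ is a voiceless obstruent between vowels /i/ and /i/, so it voices to [b]. /nimsipinkiaw/ → nimsibinkiaw.
Rule 2 (post-nasal voicing): /k/ is a voiceless stop immediately after the nasal /n/, so it voices to [g]. /nimsibinkiaw/ → nimsibingiaw.
Rule 3 (nasal place assimilation): /m/ precedes the alveolar consonant /s/, so it assimilates in place to [n]. /nimsibingiaw/ → ninsibingiaw.
Rule 4 (final i-epenthesis): the form ends in the consonant /w/, so [i] is inserted word-finally. /ninsibingiaw/ → ninsibingiawi.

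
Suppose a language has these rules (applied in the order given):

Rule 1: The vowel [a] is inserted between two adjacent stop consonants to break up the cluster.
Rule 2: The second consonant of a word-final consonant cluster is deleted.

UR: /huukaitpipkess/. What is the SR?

Rule 1 (stop-cluster a-epenthesis): /t/ and /p/ form a stop–stop cluster, so [a] is inserted between them. /p/ and /k/ form a stop–stop cluster, so [a] is inserted between them. /huukaitpipkess/ → huukaitapipakess.
Rule 2 (final cluster simplification): /s/ is the second consonant of a word-final cluster /ss/, so it deletes. /huukaitapipakess/ → huukaitapipakes.

huukaitapipakes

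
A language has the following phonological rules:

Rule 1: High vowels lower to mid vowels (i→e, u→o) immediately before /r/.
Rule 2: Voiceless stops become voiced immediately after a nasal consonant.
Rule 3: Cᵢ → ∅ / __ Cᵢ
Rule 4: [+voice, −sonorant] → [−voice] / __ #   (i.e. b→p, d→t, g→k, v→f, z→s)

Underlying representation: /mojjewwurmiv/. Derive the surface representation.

mojewormif

Rule 1 (pre-rhotic lowering): /u/ is a high vowel immediately before /r/, so it lowers to [o]. /mojjewwurmiv/ → mojjewwormiv.
Rule 2 (post-nasal voicing): no segment meets the environment; /mojjewwormiv/ is unchanged.
Rule 3 (degemination): /jj/ is a geminate; the first /j/ deletes. /ww/ is a geminate; the first /w/ deletes. /mojjewwormiv/ → mojewormiv.
Rule 4 (final devoicing): /v/ is a voiced obstruent in word-final position, so it devoices to [f]. /mojewormiv/ → mojewormif.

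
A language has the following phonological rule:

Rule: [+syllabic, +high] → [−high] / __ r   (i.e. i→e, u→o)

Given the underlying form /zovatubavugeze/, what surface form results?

No segment of /zovatubavugeze/ meets the structural description of the rule, so the form surfaces unchanged.

zovatubavugeze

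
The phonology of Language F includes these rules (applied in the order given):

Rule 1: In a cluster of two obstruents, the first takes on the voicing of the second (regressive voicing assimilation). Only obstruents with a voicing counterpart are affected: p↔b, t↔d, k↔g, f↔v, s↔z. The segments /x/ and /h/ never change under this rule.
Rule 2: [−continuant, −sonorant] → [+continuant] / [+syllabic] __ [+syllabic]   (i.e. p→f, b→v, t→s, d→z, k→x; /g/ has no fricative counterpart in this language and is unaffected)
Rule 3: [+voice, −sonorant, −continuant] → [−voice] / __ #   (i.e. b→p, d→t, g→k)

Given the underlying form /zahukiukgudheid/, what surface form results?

Rule 1 (regressive voicing assimilation): /k/ precedes the voiced obstruent /g/, so it voices to [g] by assimilation. /d/ precedes the voiceless obstruent /h/, so it devoices to [t] by assimilation. /zahukiukgudheid/ → zahukiuggutheid.
Rule 2 (intervocalic spirantization): /k/ is a stop between vowels /u/ and /i/, so it spirantizes to the fricative [x]. /zahukiuggutheid/ → zahuxiuggutheid.
Rule 3 (final devoicing): /d/ is a voiced stop in word-final position, so it devoices to [t]. /zahuxiuggutheid/ → zahuxiuggutheit.

zahuxiuggutheit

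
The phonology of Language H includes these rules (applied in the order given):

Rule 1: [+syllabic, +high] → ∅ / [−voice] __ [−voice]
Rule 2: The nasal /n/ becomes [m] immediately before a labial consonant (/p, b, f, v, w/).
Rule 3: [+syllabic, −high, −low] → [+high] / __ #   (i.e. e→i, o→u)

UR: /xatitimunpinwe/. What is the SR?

xattimumpimwi

Rule 1 (high vowel syncope): /i/ is a high vowel flanked by voiceless consonants /t/ and /t/, so it deletes. /xatitimunpinwe/ → xattimunpinwe.
Rule 2 (nasal place assimilation): /n/ precedes the labial consonant /p/, so it assimilates in place to [m]. /n/ precedes the labial consonant /w/, so it assimilates in place to [m]. /xattimunpinwe/ → xattimumpimwe.
Rule 3 (final vowel raising): /e/ is a mid vowel in word-final position, so it raises to [i]. /xattimumpimwe/ → xattimumpimwi.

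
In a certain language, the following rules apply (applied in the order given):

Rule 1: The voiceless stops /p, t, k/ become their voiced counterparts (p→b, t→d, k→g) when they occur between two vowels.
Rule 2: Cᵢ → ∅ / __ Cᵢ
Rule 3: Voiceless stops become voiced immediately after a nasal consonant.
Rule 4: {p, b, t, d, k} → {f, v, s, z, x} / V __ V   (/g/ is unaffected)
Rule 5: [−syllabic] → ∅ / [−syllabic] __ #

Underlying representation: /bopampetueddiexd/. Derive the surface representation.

Rule 1 (intervocalic voicing): /p/ is a voiceless stop between vowels /o/ and /a/, so it voices to [b]. /t/ is a voiceless stop between vowels /e/ and /u/, so it voices to [d]. /bopampetueddiexd/ → bobampedueddiexd.
Rule 2 (degemination): /dd/ is a geminate; the first /d/ deletes. /bobampedueddiexd/ → bobampeduediexd.
Rule 3 (post-nasal voicing): /p/ is a voiceless stop immediately after the nasal /m/, so it voices to [b]. /bobampeduediexd/ → bobambeduediexd.
Rule 4 (intervocalic spirantization): /b/ is a stop between vowels /o/ and /a/, so it spirantizes to the fricative [v]. /d/ is a stop between vowels /e/ and /u/, so it spirantizes to the fricative [z]. /d/ is a stop between vowels /e/ and /i/, so it spirantizes to the fricative [z]. /bobambeduediexd/ → bovambezueziexd.
Rule 5 (final cluster simplification): /d/ is the second consonant of a word-final cluster /xd/, so it deletes. /bovambezueziexd/ → bovambezueziex.

bovambezueziex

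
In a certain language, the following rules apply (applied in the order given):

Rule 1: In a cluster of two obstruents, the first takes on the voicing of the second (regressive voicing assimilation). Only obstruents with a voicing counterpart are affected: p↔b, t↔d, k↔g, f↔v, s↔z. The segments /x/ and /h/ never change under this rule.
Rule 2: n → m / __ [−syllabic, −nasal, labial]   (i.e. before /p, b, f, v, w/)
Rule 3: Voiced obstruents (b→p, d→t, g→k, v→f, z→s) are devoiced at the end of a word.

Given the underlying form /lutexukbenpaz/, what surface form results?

Rule 1 (regressive voicing assimilation): /k/ precedes the voiced obstruent /b/, so it voices to [g] by assimilation. /lutexukbenpaz/ → lutexugbenpaz.
Rule 2 (nasal place assimilation): /n/ precedes the labial consonant /p/, so it assimilates in place to [m]. /lutexugbenpaz/ → lutexugbempaz.
Rule 3 (final devoicing): /z/ is a voiced obstruent in word-final position, so it devoices to [s]. /lutexugbempaz/ → lutexugbempas.

lutexugbempas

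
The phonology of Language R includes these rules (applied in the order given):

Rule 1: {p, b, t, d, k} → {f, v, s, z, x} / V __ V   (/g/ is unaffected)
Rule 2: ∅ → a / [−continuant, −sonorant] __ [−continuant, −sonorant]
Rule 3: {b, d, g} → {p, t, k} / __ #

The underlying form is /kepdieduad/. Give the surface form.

Rule 1 (intervocalic spirantization): /d/ is a stop between vowels /e/ and /u/, so it spirantizes to the fricative [z]. /kepdieduad/ → kepdiezuad.
Rule 2 (stop-cluster a-epenthesis): /p/ and /d/ form a stop–stop cluster, so [a] is inserted between them. /kepdiezuad/ → kepadiezuad.
Rule 3 (final devoicing): /d/ is a voiced stop in word-final position, so it devoices to [t]. /kepadiezuad/ → kepadiezuat.

kepadiezuat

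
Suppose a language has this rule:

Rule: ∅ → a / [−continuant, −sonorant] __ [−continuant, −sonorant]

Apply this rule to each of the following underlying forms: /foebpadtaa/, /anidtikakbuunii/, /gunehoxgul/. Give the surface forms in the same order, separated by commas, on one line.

/foebpadtaa/: /b/ and /p/ form a stop–stop cluster, so [a] is inserted between them. /d/ and /t/ form a stop–stop cluster, so [a] is inserted between them. → [foebapadataa].
/anidtikakbuunii/: /d/ and /t/ form a stop–stop cluster, so [a] is inserted between them. /k/ and /b/ form a stop–stop cluster, so [a] is inserted between them. → [anidatikakabuunii].
/gunehoxgul/: the rule's environment is not met; surfaces unchanged as [gunehoxgul].

foebapadataa, anidatikakabuunii, gunehoxgul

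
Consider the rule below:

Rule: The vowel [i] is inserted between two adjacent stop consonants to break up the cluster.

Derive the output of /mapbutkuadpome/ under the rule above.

mapibutikuadipome

/p/ and /b/ form a stop–stop cluster, so [i] is inserted between them.
/t/ and /k/ form a stop–stop cluster, so [i] is inserted between them.
/d/ and /p/ form a stop–stop cluster, so [i] is inserted between them.
Surface form: [mapibutikuadipome].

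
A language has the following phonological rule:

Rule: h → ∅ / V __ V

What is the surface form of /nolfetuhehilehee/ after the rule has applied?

nolfetueileee

/h/ occurs between vowels /u/ and /e/, so it deletes.
/h/ occurs between vowels /e/ and /i/, so it deletes.
/h/ occurs between vowels /e/ and /e/, so it deletes.
Surface form: [nolfetueileee].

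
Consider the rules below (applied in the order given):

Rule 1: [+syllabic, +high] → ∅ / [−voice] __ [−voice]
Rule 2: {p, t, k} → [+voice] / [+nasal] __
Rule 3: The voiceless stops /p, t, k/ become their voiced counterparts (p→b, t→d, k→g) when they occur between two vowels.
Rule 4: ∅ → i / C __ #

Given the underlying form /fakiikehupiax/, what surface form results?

Rule 1 (high vowel syncope): /u/ is a high vowel flanked by voiceless consonants /h/ and /p/, so it deletes. /fakiikehupiax/ → fakiikehpiax.
Rule 2 (post-nasal voicing): no segment meets the environment; /fakiikehpiax/ is unchanged.
Rule 3 (intervocalic voicing): /k/ is a voiceless stop between vowels /a/ and /i/, so it voices to [g]. /k/ is a voiceless stop between vowels /i/ and /e/, so it voices to [g]. /fakiikehpiax/ → fagiigehpiax.
Rule 4 (final i-epenthesis): the form ends in the consonant /x/, so [i] is inserted word-finally. /fagiigehpiax/ → fagiigehpiaxi.

fagiigehpiaxi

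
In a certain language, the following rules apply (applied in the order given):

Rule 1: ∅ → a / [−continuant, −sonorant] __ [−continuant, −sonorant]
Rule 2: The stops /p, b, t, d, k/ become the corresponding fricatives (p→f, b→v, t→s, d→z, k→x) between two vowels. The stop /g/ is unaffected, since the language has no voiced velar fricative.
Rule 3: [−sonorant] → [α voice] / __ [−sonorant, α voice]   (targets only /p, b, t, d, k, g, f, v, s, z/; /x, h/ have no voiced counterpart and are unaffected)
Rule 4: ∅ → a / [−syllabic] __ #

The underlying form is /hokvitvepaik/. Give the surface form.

Rule 1 (stop-cluster a-epenthesis): no segment meets the environment; /hokvitvepaik/ is unchanged.
Rule 2 (intervocalic spirantization): /p/ is a stop between vowels /e/ and /a/, so it spirantizes to the fricative [f]. /hokvitvepaik/ → hokvitvefaik.
Rule 3 (regressive voicing assimilation): /k/ precedes the voiced obstruent /v/, so it voices to [g] by assimilation. /t/ precedes the voiced obstruent /v/, so it voices to [d] by assimilation. /hokvitvefaik/ → hogvidvefaik.
Rule 4 (final a-epenthesis): the form ends in the consonant /k/, so [a] is inserted word-finally. /hogvidvefaik/ → hogvidvefaika.

hogvidvefaika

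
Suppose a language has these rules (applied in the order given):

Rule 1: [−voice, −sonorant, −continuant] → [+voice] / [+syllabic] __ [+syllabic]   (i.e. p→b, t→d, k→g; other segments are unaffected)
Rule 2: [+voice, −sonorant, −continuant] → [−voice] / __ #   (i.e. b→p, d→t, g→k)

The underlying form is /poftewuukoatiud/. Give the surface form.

poftewuugoadiut

Rule 1 (intervocalic voicing): /k/ is a voiceless stop between vowels /u/ and /o/, so it voices to [g]. /t/ is a voiceless stop between vowels /a/ and /i/, so it voices to [d]. /poftewuukoatiud/ → poftewuugoadiud.
Rule 2 (final devoicing): /d/ is a voiced stop in word-final position, so it devoices to [t]. /poftewuugoadiud/ → poftewuugoadiut.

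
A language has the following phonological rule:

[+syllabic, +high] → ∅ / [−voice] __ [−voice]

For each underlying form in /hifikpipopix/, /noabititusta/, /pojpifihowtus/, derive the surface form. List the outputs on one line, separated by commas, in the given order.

hfkppopx, noabittsta, pojpfhowts

/hifikpipopix/: /i/ is a high vowel flanked by voiceless consonants /h/ and /f/, so it deletes. /i/ is a high vowel flanked by voiceless consonants /f/ and /k/, so it deletes. /i/ is a high vowel flanked by voiceless consonants /p/ and /p/, so it deletes. /i/ is a high vowel flanked by voiceless consonants /p/ and /x/, so it deletes. → [hfkppopx].
/noabititusta/: /i/ is a high vowel flanked by voiceless consonants /t/ and /t/, so it deletes. /u/ is a high vowel flanked by voiceless consonants /t/ and /s/, so it deletes. → [noabittsta].
/pojpifihowtus/: /i/ is a high vowel flanked by voiceless consonants /p/ and /f/, so it deletes. /i/ is a high vowel flanked by voiceless consonants /f/ and /h/, so it deletes. /u/ is a high vowel flanked by voiceless consonants /t/ and /s/, so it deletes. → [pojpfhowts].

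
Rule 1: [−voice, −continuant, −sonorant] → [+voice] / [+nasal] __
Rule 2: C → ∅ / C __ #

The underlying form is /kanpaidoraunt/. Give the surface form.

Rule 1 (post-nasal voicing): /p/ is a voiceless stop immediately after the nasal /n/, so it voices to [b]. /t/ is a voiceless stop immediately after the nasal /n/, so it voices to [d]. /kanpaidoraunt/ → kanbaidoraund.
Rule 2 (final cluster simplification): /d/ is the second consonant of a word-final cluster /nd/, so it deletes. /kanbaidoraund/ → kanbaidoraun.

kanbaidoraun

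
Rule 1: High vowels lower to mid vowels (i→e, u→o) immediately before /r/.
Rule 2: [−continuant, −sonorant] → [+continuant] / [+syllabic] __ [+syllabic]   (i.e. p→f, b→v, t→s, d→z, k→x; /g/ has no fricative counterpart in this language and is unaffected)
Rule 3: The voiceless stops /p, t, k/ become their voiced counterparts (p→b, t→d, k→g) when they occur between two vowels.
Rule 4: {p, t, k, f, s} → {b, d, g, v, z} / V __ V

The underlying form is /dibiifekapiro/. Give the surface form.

Rule 1 (pre-rhotic lowering): /i/ is a high vowel immediately before /r/, so it lowers to [e]. /dibiifekapiro/ → dibiifekapero.
Rule 2 (intervocalic spirantization): /b/ is a stop between vowels /i/ and /i/, so it spirantizes to the fricative [v]. /k/ is a stop between vowels /e/ and /a/, so it spirantizes to the fricative [x]. /p/ is a stop between vowels /a/ and /e/, so it spirantizes to the fricative [f]. /dibiifekapero/ → diviifexafero.
Rule 3 (intervocalic voicing): no segment meets the environment; /diviifexafero/ is unchanged.
Rule 4 (intervocalic voicing): /f/ is a voiceless obstruent between vowels /i/ and /e/, so it voices to [v]. /f/ is a voiceless obstruent between vowels /a/ and /e/, so it voices to [v]. /diviifexafero/ → diviivexavero.

diviivexavero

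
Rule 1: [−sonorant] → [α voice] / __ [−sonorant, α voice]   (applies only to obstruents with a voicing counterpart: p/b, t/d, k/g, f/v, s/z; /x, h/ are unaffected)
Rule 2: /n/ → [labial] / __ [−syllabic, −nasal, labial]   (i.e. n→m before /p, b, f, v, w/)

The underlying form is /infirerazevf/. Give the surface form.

Rule 1 (regressive voicing assimilation): /v/ precedes the voiceless obstruent /f/, so it devoices to [f] by assimilation. /infirerazevf/ → infirerazeff.
Rule 2 (nasal place assimilation): /n/ precedes the labial consonant /f/, so it assimilates in place to [m]. /infirerazeff/ → imfirerazeff.

imfirerazeff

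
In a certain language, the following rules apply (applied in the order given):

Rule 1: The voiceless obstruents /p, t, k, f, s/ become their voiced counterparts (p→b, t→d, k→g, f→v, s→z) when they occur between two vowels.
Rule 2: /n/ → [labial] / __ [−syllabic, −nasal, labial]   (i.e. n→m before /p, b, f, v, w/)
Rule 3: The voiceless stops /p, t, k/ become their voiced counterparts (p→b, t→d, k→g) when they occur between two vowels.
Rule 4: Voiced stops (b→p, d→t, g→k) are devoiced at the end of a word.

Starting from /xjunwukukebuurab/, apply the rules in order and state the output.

Rule 1 (intervocalic voicing): /k/ is a voiceless obstruent between vowels /u/ and /u/, so it voices to [g]. /k/ is a voiceless obstruent between vowels /u/ and /e/, so it voices to [g]. /xjunwukukebuurab/ → xjunwugugebuurab.
Rule 2 (nasal place assimilation): /n/ precedes the labial consonant /w/, so it assimilates in place to [m]. /xjunwugugebuurab/ → xjumwugugebuurab.
Rule 3 (intervocalic voicing): no segment meets the environment; /xjumwugugebuurab/ is unchanged.
Rule 4 (final devoicing): /b/ is a voiced stop in word-final position, so it devoices to [p]. /xjumwugugebuurab/ → xjumwugugebuurap.

xjumwugugebuurap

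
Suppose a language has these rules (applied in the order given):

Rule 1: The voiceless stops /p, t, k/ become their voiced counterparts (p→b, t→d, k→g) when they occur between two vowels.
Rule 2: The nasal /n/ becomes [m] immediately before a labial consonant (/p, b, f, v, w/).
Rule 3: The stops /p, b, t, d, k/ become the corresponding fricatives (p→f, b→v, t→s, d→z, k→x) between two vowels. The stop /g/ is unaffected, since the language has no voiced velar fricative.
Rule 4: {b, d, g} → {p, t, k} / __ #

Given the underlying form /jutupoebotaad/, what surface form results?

Rule 1 (intervocalic voicing): /t/ is a voiceless stop between vowels /u/ and /u/, so it voices to [d]. /p/ is a voiceless stop between vowels /u/ and /o/, so it voices to [b]. /t/ is a voiceless stop between vowels /o/ and /a/, so it voices to [d]. /jutupoebotaad/ → juduboebodaad.
Rule 2 (nasal place assimilation): no segment meets the environment; /juduboebodaad/ is unchanged.
Rule 3 (intervocalic spirantization): /d/ is a stop between vowels /u/ and /u/, so it spirantizes to the fricative [z]. /b/ is a stop between vowels /u/ and /o/, so it spirantizes to the fricative [v]. /b/ is a stop between vowels /e/ and /o/, so it spirantizes to the fricative [v]. /d/ is a stop between vowels /o/ and /a/, so it spirantizes to the fricative [z]. /juduboebodaad/ → juzuvoevozaad.
Rule 4 (final devoicing): /d/ is a voiced stop in word-final position, so it devoices to [t]. /juzuvoevozaad/ → juzuvoevozaat.

juzuvoevozaat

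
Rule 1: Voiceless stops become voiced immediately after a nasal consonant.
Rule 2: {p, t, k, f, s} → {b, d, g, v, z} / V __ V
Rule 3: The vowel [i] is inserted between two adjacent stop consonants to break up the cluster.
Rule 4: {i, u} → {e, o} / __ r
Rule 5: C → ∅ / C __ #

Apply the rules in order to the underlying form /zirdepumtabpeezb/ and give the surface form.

zerdebumdabipeez

Rule 1 (post-nasal voicing): /t/ is a voiceless stop immediately after the nasal /m/, so it voices to [d]. /zirdepumtabpeezb/ → zirdepumdabpeezb.
Rule 2 (intervocalic voicing): /p/ is a voiceless obstruent between vowels /e/ and /u/, so it voices to [b]. /zirdepumdabpeezb/ → zirdebumdabpeezb.
Rule 3 (stop-cluster i-epenthesis): /b/ and /p/ form a stop–stop cluster, so [i] is inserted between them. /zirdebumdabpeezb/ → zirdebumdabipeezb.
Rule 4 (pre-rhotic lowering): /i/ is a high vowel immediately before /r/, so it lowers to [e]. /zirdebumdabipeezb/ → zerdebumdabipeezb.
Rule 5 (final cluster simplification): /b/ is the second consonant of a word-final cluster /zb/, so it deletes. /zerdebumdabipeezb/ → zerdebumdabipeez.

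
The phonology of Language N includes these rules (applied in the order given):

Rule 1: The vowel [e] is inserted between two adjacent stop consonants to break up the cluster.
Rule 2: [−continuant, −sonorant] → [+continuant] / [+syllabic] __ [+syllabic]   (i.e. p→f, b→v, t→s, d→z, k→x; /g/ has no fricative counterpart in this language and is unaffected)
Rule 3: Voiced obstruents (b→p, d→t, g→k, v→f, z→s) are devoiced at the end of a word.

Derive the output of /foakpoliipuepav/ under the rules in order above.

foaxefoliifuefaf

Rule 1 (stop-cluster e-epenthesis): /k/ and /p/ form a stop–stop cluster, so [e] is inserted between them. /foakpoliipuepav/ → foakepoliipuepav.
Rule 2 (intervocalic spirantization): /k/ is a stop between vowels /a/ and /e/, so it spirantizes to the fricative [x]. /p/ is a stop between vowels /e/ and /o/, so it spirantizes to the fricative [f]. /p/ is a stop between vowels /i/ and /u/, so it spirantizes to the fricative [f]. /p/ is a stop between vowels /e/ and /a/, so it spirantizes to the fricative [f]. /foakepoliipuepav/ → foaxefoliifuefav.
Rule 3 (final devoicing): /v/ is a voiced obstruent in word-final position, so it devoices to [f]. /foaxefoliifuefav/ → foaxefoliifuefaf.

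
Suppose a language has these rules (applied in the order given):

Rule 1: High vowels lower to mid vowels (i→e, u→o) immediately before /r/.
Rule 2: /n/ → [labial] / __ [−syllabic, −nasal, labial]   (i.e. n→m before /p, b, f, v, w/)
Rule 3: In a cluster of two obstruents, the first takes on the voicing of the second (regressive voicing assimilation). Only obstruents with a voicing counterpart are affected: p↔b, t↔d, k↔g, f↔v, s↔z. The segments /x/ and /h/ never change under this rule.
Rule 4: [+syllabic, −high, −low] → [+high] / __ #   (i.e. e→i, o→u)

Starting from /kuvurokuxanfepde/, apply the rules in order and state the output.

kuvorokuxamfebdi

Rule 1 (pre-rhotic lowering): /u/ is a high vowel immediately before /r/, so it lowers to [o]. /kuvurokuxanfepde/ → kuvorokuxanfepde.
Rule 2 (nasal place assimilation): /n/ precedes the labial consonant /f/, so it assimilates in place to [m]. /kuvorokuxanfepde/ → kuvorokuxamfepde.
Rule 3 (regressive voicing assimilation): /p/ precedes the voiced obstruent /d/, so it voices to [b] by assimilation. /kuvorokuxamfepde/ → kuvorokuxamfebde.
Rule 4 (final vowel raising): /e/ is a mid vowel in word-final position, so it raises to [i]. /kuvorokuxamfebde/ → kuvorokuxamfebdi.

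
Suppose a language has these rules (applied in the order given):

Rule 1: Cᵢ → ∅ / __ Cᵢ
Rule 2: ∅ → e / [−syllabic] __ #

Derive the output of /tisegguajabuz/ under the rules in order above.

tiseguajabuze

Rule 1 (degemination): /gg/ is a geminate; the first /g/ deletes. /tisegguajabuz/ → tiseguajabuz.
Rule 2 (final e-epenthesis): the form ends in the consonant /z/, so [e] is inserted word-finally. /tiseguajabuz/ → tiseguajabuze.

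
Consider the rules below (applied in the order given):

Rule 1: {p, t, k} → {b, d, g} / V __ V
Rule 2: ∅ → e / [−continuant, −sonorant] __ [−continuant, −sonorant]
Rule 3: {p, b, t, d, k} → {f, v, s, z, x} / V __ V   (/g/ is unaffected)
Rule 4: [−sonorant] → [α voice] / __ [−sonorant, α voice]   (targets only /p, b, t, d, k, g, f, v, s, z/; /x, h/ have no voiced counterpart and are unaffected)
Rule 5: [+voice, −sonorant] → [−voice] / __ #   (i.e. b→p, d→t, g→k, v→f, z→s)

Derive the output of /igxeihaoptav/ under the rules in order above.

ikxeihaofesaf

Rule 1 (intervocalic voicing): no segment meets the environment; /igxeihaoptav/ is unchanged.
Rule 2 (stop-cluster e-epenthesis): /p/ and /t/ form a stop–stop cluster, so [e] is inserted between them. /igxeihaoptav/ → igxeihaopetav.
Rule 3 (intervocalic spirantization): /p/ is a stop between vowels /o/ and /e/, so it spirantizes to the fricative [f]. /t/ is a stop between vowels /e/ and /a/, so it spirantizes to the fricative [s]. /igxeihaopetav/ → igxeihaofesav.
Rule 4 (regressive voicing assimilation): /g/ precedes the voiceless obstruent /x/, so it devoices to [k] by assimilation. /igxeihaofesav/ → ikxeihaofesav.
Rule 5 (final devoicing): /v/ is a voiced obstruent in word-final position, so it devoices to [f]. /ikxeihaofesav/ → ikxeihaofesaf.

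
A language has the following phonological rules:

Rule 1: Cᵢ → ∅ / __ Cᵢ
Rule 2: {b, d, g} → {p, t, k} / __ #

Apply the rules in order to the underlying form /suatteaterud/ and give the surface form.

suateaterut

Rule 1 (degemination): /tt/ is a geminate; the first /t/ deletes. /suatteaterud/ → suateaterud.
Rule 2 (final devoicing): /d/ is a voiced stop in word-final position, so it devoices to [t]. /suateaterud/ → suateaterut.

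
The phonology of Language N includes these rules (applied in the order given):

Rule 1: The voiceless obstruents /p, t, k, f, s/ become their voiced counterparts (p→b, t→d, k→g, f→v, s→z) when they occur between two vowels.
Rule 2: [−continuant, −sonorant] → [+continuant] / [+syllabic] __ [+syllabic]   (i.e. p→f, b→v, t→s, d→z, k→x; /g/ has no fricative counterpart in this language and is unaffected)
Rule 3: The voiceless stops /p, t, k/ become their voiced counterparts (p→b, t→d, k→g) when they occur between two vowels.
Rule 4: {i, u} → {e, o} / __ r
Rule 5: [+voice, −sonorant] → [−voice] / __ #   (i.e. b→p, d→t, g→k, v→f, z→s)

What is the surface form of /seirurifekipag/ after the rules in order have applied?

seerorivegivak

Rule 1 (intervocalic voicing): /f/ is a voiceless obstruent between vowels /i/ and /e/, so it voices to [v]. /k/ is a voiceless obstruent between vowels /e/ and /i/, so it voices to [g]. /p/ is a voiceless obstruent between vowels /i/ and /a/, so it voices to [b]. /seirurifekipag/ → seirurivegibag.
Rule 2 (intervocalic spirantization): /b/ is a stop between vowels /i/ and /a/, so it spirantizes to the fricative [v]. /seirurivegibag/ → seirurivegivag.
Rule 3 (intervocalic voicing): no segment meets the environment; /seirurivegivag/ is unchanged.
Rule 4 (pre-rhotic lowering): /i/ is a high vowel immediately before /r/, so it lowers to [e]. /u/ is a high vowel immediately before /r/, so it lowers to [o]. /seirurivegivag/ → seerorivegivag.
Rule 5 (final devoicing): /g/ is a voiced obstruent in word-final position, so it devoices to [k]. /seerorivegivag/ → seerorivegivak.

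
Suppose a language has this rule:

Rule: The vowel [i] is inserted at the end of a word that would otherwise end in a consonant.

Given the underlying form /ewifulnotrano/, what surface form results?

ewifulnotrano

No segment of /ewifulnotrano/ meets the structural description of the rule, so the form surfaces unchanged.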